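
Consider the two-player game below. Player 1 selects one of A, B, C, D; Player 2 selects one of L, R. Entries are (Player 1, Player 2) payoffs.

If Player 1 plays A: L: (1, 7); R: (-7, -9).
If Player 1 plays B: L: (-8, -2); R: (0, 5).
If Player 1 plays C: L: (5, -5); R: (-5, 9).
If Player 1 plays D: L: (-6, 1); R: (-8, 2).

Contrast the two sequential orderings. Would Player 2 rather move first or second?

second

If Player 1 leads: Player 2's best replies are A→L, B→R, C→R, D→R; Player 1's induced payoffs 1, 0, -5, -8; outcome (A, L), payoffs (1, 7).
If Player 2 leads: Player 1's best replies are L→C, R→B; Player 2's induced payoffs -5, 5; outcome (B, R), payoffs (0, 5).
Player 2 gets 5 moving first and 7 moving second, so Player 2 prefers to move second.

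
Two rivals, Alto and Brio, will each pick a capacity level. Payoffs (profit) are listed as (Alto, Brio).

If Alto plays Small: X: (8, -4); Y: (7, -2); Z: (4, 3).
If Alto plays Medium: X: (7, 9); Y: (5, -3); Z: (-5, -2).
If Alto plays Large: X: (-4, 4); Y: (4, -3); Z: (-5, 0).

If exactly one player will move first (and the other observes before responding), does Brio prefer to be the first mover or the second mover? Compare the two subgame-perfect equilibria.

second

If Alto leads: Brio's best replies are Small→Z, Medium→X, Large→X; Alto's induced payoffs 4, 7, -4; outcome (Medium, X), payoffs (7, 9).
If Brio leads: Alto's best replies are X→Small, Y→Small, Z→Small; Brio's induced payoffs -4, -2, 3; outcome (Small, Z), payoffs (4, 3).
Brio gets 3 moving first and 9 moving second, so Brio prefers to move second.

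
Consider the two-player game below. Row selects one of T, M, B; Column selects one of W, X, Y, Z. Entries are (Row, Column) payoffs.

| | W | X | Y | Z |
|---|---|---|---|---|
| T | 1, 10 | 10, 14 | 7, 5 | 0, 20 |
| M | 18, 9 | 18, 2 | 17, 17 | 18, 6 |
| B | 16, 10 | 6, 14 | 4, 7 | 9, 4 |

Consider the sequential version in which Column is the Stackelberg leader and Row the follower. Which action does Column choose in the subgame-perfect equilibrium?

Row best-responds to each possible Column move:
- W: Row compares 1, 18, 16 and picks M; Column would get 9.
- X: Row compares 10, 18, 6 and picks M; Column would get 2.
- Y: Row compares 7, 17, 4 and picks M; Column would get 17.
- Z: Row compares 0, 18, 9 and picks M; Column would get 6.
Among 9, 2, 17, 6, the best is 17 at Y. Subgame-perfect outcome: (M, Y) with payoffs (17, 17).

Y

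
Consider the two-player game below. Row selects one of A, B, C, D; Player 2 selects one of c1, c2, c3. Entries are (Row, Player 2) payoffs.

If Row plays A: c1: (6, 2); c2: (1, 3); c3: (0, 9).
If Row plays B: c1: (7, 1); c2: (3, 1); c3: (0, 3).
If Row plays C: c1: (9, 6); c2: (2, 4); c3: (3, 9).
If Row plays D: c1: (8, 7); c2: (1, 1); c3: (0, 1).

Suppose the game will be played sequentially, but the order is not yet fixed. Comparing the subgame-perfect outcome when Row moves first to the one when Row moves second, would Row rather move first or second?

first

If Row leads: Player 2's best replies are A→c3, B→c3, C→c3, D→c1; Row's induced payoffs 0, 0, 3, 8; outcome (D, c1), payoffs (8, 7).
If Player 2 leads: Row's best replies are c1→C, c2→B, c3→C; Player 2's induced payoffs 6, 1, 9; outcome (C, c3), payoffs (3, 9).
Row gets 8 moving first and 3 moving second, so Row prefers to move first.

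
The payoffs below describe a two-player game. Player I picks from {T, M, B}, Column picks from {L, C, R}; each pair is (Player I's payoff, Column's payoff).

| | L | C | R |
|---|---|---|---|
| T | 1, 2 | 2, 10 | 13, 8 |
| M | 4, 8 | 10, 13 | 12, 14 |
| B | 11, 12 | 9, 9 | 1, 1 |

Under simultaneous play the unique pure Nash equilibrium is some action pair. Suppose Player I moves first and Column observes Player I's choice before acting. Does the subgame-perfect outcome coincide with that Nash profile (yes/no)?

no

Work backward from Column's decision.
- T → Column plays C (best of 2, 10, 8); Player I gets 2.
- M → Column plays R (best of 8, 13, 14); Player I gets 12.
- B → Column plays L (best of 12, 9, 1); Player I gets 11.
Maximizing over 2, 12, 11, Player I chooses M. Subgame-perfect outcome: (M, R) with payoffs (12, 14).
Under simultaneous play:
Player I's best replies: L→B; C→M; R→T.
Column's best replies: T→C; M→R; B→L.
Only (B, L) has each player best-responding; Nash payoffs (11, 12).
Sequential outcome (M, R) differs from the Nash profile (B, L).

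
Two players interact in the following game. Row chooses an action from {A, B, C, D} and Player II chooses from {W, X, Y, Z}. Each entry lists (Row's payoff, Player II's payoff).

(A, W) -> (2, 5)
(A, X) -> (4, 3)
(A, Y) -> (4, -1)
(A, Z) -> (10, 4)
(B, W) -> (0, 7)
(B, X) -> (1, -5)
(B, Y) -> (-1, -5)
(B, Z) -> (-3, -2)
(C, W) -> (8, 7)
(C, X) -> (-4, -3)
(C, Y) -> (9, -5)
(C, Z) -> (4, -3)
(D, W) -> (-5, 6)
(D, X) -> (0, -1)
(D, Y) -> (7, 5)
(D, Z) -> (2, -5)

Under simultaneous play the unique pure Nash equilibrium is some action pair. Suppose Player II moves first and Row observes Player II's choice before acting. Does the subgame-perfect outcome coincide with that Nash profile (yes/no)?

yes

Backward induction with Player II moving first.
- W: Row compares 2, 0, 8, -5 and picks C; Player II would get 7.
- X: Row compares 4, 1, -4, 0 and picks A; Player II would get 3.
- Y: Row compares 4, -1, 9, 7 and picks C; Player II would get -5.
- Z: Row compares 10, -3, 4, 2 and picks A; Player II would get 4.
Maximizing over 7, 3, -5, 4, Player II chooses W. Subgame-perfect outcome: (C, W) with payoffs (8, 7).
For the simultaneous game, intersect best replies.
Row's best replies: W→C; X→A; Y→C; Z→A.
Player II's best replies: A→W; B→W; C→W; D→W.
The unique mutual best reply is (C, W), giving (8, 7).
Sequential outcome (C, W) coincides with the Nash profile (C, W).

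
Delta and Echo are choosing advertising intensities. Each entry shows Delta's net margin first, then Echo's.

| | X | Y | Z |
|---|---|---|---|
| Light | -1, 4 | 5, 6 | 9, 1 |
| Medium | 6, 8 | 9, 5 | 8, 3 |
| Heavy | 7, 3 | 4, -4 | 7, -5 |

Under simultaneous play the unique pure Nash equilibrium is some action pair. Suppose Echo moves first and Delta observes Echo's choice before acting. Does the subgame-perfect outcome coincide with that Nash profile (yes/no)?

no

Delta best-responds to each possible Echo move:
- X: Delta compares -1, 6, 7 and picks Heavy; Echo would get 3.
- Y: Delta compares 5, 9, 4 and picks Medium; Echo would get 5.
- Z: Delta compares 9, 8, 7 and picks Light; Echo would get 1.
Echo's induced payoffs are 3, 5, 1, so Echo commits to Y. Subgame-perfect outcome: (Medium, Y) with payoffs (9, 5).
For the simultaneous game, intersect best replies.
Delta's best replies: X→Heavy; Y→Medium; Z→Light.
Echo's best replies: Light→Y; Medium→X; Heavy→X.
The unique mutual best reply is (Heavy, X), giving (7, 3).
Sequential outcome (Medium, Y) differs from the Nash profile (Heavy, X).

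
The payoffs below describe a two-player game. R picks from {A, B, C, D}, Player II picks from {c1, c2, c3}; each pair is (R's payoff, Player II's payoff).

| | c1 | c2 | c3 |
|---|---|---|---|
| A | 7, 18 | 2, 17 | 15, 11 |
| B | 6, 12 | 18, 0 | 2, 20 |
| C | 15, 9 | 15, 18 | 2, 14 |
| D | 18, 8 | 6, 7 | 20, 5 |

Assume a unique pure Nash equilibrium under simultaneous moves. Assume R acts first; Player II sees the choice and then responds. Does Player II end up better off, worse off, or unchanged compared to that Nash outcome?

Backward induction with R moving first.
- A → Player II plays c1 (best of 18, 17, 11); R gets 7.
- B → Player II plays c3 (best of 12, 0, 20); R gets 2.
- C → Player II plays c2 (best of 9, 18, 14); R gets 15.
- D → Player II plays c1 (best of 8, 7, 5); R gets 18.
R's induced payoffs are 7, 2, 15, 18, so R commits to D. Subgame-perfect outcome: (D, c1) with payoffs (18, 8).
For the simultaneous game, intersect best replies.
R's best replies: c1→D; c2→B; c3→D.
Player II's best replies: A→c1; B→c3; C→c2; D→c1.
The unique mutual best reply is (D, c1), giving (18, 8).
Player II earns 8 sequentially versus 8 at the Nash outcome: unchanged.

unchanged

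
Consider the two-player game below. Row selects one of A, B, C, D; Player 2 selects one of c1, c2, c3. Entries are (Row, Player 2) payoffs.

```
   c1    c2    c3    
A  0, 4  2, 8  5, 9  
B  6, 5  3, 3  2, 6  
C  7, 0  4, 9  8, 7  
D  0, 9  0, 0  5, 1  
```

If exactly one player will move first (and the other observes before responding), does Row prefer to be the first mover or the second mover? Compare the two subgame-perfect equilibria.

first

If Row leads: Player 2's best replies are A→c3, B→c3, C→c2, D→c1; Row's induced payoffs 5, 2, 4, 0; outcome (A, c3), payoffs (5, 9).
If Player 2 leads: Row's best replies are c1→C, c2→C, c3→C; Player 2's induced payoffs 0, 9, 7; outcome (C, c2), payoffs (4, 9).
Row gets 5 moving first and 4 moving second, so Row prefers to move first.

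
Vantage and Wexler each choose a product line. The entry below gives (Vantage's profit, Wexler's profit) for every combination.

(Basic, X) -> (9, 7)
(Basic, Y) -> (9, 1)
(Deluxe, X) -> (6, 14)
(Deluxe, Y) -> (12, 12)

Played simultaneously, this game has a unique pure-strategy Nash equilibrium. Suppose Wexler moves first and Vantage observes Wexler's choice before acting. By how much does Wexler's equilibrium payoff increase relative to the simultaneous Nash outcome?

5

Backward induction with Wexler moving first.
- X: BR = Basic, leader payoff 7.
- Y: BR = Deluxe, leader payoff 12.
Maximizing over 7, 12, Wexler chooses Y. Subgame-perfect outcome: (Deluxe, Y) with payoffs (12, 12).
Now find the simultaneous Nash equilibrium.
Vantage's best replies: X→Basic; Y→Deluxe.
Wexler's best replies: Basic→X; Deluxe→X.
The unique mutual best reply is (Basic, X), giving (9, 7).
Wexler's commitment gain: 12 − 7 = 5.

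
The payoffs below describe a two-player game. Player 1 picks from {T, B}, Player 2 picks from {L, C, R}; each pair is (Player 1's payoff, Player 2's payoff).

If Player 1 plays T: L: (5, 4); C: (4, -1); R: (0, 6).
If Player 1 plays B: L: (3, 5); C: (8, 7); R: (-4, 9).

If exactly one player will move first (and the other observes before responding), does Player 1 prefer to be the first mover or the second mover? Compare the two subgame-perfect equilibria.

If Player 1 leads: Player 2's best replies are T→R, B→R; Player 1's induced payoffs 0, -4; outcome (T, R), payoffs (0, 6).
If Player 2 leads: Player 1's best replies are L→T, C→B, R→T; Player 2's induced payoffs 4, 7, 6; outcome (B, C), payoffs (8, 7).
Player 1 gets 0 moving first and 8 moving second, so Player 1 prefers to move second.

second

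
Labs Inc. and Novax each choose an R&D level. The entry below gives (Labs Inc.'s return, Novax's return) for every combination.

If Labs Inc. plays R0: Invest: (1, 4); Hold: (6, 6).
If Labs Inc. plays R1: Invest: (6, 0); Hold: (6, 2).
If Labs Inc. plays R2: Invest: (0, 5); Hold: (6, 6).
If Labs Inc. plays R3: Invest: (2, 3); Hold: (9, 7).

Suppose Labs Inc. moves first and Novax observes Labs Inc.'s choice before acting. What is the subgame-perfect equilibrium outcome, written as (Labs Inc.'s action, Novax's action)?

(R3, Hold)

Backward induction with Labs Inc. moving first.
- R0: Novax compares 4, 6 and picks Hold; Labs Inc. would get 6.
- R1: Novax compares 0, 2 and picks Hold; Labs Inc. would get 6.
- R2: Novax compares 5, 6 and picks Hold; Labs Inc. would get 6.
- R3: Novax compares 3, 7 and picks Hold; Labs Inc. would get 9.
Maximizing over 6, 6, 6, 9, Labs Inc. chooses R3. Subgame-perfect outcome: (R3, Hold) with payoffs (9, 7).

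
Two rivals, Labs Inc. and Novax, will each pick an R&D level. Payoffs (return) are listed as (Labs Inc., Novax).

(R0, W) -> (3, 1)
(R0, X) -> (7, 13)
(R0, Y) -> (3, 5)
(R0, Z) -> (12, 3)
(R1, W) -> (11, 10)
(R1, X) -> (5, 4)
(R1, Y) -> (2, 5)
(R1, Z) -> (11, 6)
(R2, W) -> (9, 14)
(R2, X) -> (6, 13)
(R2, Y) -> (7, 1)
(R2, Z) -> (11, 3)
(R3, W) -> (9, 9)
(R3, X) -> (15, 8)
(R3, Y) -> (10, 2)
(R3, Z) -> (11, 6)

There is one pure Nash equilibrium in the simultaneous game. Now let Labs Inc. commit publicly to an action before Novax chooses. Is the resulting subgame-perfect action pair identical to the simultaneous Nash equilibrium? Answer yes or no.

Novax best-responds to each possible Labs Inc. move:
- R0: BR = X, leader payoff 7.
- R1: BR = W, leader payoff 11.
- R2: BR = W, leader payoff 9.
- R3: BR = W, leader payoff 9.
Among 7, 11, 9, 9, the best is 11 at R1. Subgame-perfect outcome: (R1, W) with payoffs (11, 10).
Under simultaneous play:
Labs Inc.'s best replies: W→R1; X→R3; Y→R3; Z→R0.
Novax's best replies: R0→X; R1→W; R2→W; R3→W.
Only (R1, W) has each player best-responding; Nash payoffs (11, 10).
Sequential outcome (R1, W) coincides with the Nash profile (R1, W).

yes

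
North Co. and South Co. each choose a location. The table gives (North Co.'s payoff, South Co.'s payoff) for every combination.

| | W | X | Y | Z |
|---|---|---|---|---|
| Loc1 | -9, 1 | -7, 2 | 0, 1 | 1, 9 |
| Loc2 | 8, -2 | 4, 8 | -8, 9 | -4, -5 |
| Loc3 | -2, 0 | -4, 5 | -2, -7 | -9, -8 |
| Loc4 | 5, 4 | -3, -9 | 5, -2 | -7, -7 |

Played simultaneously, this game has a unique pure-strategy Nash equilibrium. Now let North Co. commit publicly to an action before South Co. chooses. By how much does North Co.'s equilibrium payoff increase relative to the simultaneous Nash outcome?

4

Work backward from South Co.'s decision.
- Loc1 → South Co. plays Z (best of 1, 2, 1, 9); North Co. gets 1.
- Loc2 → South Co. plays Y (best of -2, 8, 9, -5); North Co. gets -8.
- Loc3 → South Co. plays X (best of 0, 5, -7, -8); North Co. gets -4.
- Loc4 → South Co. plays W (best of 4, -9, -2, -7); North Co. gets 5.
Maximizing over 1, -8, -4, 5, North Co. chooses Loc4. Subgame-perfect outcome: (Loc4, W) with payoffs (5, 4).
Now find the simultaneous Nash equilibrium.
North Co.'s best replies: W→Loc2; X→Loc2; Y→Loc4; Z→Loc1.
South Co.'s best replies: Loc1→Z; Loc2→Y; Loc3→X; Loc4→W.
The unique mutual best reply is (Loc1, Z), giving (1, 9).
North Co.'s commitment gain: 5 − 1 = 4.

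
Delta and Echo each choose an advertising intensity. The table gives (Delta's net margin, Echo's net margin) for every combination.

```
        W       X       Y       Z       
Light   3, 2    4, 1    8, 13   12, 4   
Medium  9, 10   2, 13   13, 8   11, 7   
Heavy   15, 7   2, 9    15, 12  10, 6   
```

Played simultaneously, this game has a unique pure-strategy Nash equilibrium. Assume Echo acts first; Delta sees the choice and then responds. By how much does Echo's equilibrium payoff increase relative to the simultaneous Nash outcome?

0

Solve by backward induction (Echo leads).
- W → Delta plays Heavy (best of 3, 9, 15); Echo gets 7.
- X → Delta plays Light (best of 4, 2, 2); Echo gets 1.
- Y → Delta plays Heavy (best of 8, 13, 15); Echo gets 12.
- Z → Delta plays Light (best of 12, 11, 10); Echo gets 4.
Among 7, 1, 12, 4, the best is 12 at Y. Subgame-perfect outcome: (Heavy, Y) with payoffs (15, 12).
Under simultaneous play:
Delta's best replies: W→Heavy; X→Light; Y→Heavy; Z→Light.
Echo's best replies: Light→Y; Medium→X; Heavy→Y.
The unique mutual best reply is (Heavy, Y), giving (15, 12).
Echo's commitment gain: 12 − 12 = 0.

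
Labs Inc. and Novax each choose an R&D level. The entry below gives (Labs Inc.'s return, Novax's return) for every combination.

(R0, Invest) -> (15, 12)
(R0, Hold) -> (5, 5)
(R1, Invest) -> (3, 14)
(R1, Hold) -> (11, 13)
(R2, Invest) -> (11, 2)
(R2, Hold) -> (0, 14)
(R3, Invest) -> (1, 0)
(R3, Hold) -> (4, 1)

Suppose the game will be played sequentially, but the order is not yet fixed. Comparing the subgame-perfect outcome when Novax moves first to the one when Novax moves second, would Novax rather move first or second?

If Labs Inc. leads: Novax's best replies are R0→Invest, R1→Invest, R2→Hold, R3→Hold; Labs Inc.'s induced payoffs 15, 3, 0, 4; outcome (R0, Invest), payoffs (15, 12).
If Novax leads: Labs Inc.'s best replies are Invest→R0, Hold→R1; Novax's induced payoffs 12, 13; outcome (R1, Hold), payoffs (11, 13).
Novax gets 13 moving first and 12 moving second, so Novax prefers to move first.

first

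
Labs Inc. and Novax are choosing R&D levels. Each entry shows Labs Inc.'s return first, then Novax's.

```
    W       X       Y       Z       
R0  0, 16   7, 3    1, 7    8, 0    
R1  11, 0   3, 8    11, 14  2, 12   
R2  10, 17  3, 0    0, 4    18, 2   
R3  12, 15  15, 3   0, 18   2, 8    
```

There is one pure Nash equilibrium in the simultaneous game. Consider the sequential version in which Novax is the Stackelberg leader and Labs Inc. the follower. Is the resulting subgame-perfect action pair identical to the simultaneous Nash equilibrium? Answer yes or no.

no

Labs Inc. best-responds to each possible Novax move:
- W: BR = R3, leader payoff 15.
- X: BR = R3, leader payoff 3.
- Y: BR = R1, leader payoff 14.
- Z: BR = R2, leader payoff 2.
Among 15, 3, 14, 2, the best is 15 at W. Subgame-perfect outcome: (R3, W) with payoffs (12, 15).
For the simultaneous game, intersect best replies.
Labs Inc.'s best replies: W→R3; X→R3; Y→R1; Z→R2.
Novax's best replies: R0→W; R1→Y; R2→W; R3→Y.
The unique mutual best reply is (R1, Y), giving (11, 14).
Sequential outcome (R3, W) differs from the Nash profile (R1, Y).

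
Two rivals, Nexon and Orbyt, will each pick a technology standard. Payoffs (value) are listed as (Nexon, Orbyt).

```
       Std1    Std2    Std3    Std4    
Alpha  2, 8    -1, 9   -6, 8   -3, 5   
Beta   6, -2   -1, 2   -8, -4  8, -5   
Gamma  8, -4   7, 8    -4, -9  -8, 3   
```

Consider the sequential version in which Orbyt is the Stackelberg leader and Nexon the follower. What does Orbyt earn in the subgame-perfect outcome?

8

Solve by backward induction (Orbyt leads).
- Std1 → Nexon plays Gamma (best of 2, 6, 8); Orbyt gets -4.
- Std2 → Nexon plays Gamma (best of -1, -1, 7); Orbyt gets 8.
- Std3 → Nexon plays Gamma (best of -6, -8, -4); Orbyt gets -9.
- Std4 → Nexon plays Beta (best of -3, 8, -8); Orbyt gets -5.
Maximizing over -4, 8, -9, -5, Orbyt chooses Std2. Subgame-perfect outcome: (Gamma, Std2) with payoffs (7, 8).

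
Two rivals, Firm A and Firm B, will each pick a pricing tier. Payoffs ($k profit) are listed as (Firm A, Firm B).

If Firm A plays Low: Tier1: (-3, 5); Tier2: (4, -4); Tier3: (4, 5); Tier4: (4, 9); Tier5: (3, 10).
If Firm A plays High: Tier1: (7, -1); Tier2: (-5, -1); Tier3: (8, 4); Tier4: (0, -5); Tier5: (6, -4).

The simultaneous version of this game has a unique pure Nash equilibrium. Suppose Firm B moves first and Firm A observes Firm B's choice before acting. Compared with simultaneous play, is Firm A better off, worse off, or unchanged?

Backward induction with Firm B moving first.
- Tier1: Firm A compares -3, 7 and picks High; Firm B would get -1.
- Tier2: Firm A compares 4, -5 and picks Low; Firm B would get -4.
- Tier3: Firm A compares 4, 8 and picks High; Firm B would get 4.
- Tier4: Firm A compares 4, 0 and picks Low; Firm B would get 9.
- Tier5: Firm A compares 3, 6 and picks High; Firm B would get -4.
Among -1, -4, 4, 9, -4, the best is 9 at Tier4. Subgame-perfect outcome: (Low, Tier4) with payoffs (4, 9).
Under simultaneous play:
Firm A's best replies: Tier1→High; Tier2→Low; Tier3→High; Tier4→Low; Tier5→High.
Firm B's best replies: Low→Tier5; High→Tier3.
Only (High, Tier3) has each player best-responding; Nash payoffs (8, 4).
Firm A earns 4 sequentially versus 8 at the Nash outcome: worse off.

worse off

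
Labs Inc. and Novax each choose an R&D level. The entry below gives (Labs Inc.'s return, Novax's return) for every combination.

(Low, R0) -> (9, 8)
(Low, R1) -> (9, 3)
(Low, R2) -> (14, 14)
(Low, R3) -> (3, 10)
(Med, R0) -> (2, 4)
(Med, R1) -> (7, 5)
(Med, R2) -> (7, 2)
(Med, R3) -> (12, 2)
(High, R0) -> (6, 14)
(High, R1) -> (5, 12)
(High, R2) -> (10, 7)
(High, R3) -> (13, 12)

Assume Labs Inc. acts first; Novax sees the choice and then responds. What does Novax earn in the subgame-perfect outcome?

Novax best-responds to each possible Labs Inc. move:
- Low → Novax plays R2 (best of 8, 3, 14, 10); Labs Inc. gets 14.
- Med → Novax plays R1 (best of 4, 5, 2, 2); Labs Inc. gets 7.
- High → Novax plays R0 (best of 14, 12, 7, 12); Labs Inc. gets 6.
Labs Inc.'s induced payoffs are 14, 7, 6, so Labs Inc. commits to Low. Subgame-perfect outcome: (Low, R2) with payoffs (14, 14).

14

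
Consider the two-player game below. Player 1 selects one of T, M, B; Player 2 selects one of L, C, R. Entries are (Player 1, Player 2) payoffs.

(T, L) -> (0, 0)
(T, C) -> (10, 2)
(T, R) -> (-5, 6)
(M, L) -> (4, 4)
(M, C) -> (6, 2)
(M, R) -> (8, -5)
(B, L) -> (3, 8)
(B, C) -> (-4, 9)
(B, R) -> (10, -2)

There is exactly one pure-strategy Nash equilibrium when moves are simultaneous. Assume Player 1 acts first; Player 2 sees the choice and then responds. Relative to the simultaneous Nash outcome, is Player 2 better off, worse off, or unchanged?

Backward induction with Player 1 moving first.
- T: BR = R, leader payoff -5.
- M: BR = L, leader payoff 4.
- B: BR = C, leader payoff -4.
Among -5, 4, -4, the best is 4 at M. Subgame-perfect outcome: (M, L) with payoffs (4, 4).
Now find the simultaneous Nash equilibrium.
Player 1's best replies: L→M; C→T; R→B.
Player 2's best replies: T→R; M→L; B→C.
Only (M, L) has each player best-responding; Nash payoffs (4, 4).
Player 2 earns 4 sequentially versus 4 at the Nash outcome: unchanged.

unchanged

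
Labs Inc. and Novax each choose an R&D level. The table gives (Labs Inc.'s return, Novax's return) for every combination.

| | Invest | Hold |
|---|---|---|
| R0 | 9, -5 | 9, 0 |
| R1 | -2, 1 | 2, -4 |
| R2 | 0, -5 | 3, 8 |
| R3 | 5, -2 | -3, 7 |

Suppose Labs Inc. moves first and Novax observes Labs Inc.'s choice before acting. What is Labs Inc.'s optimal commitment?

R0

Novax best-responds to each possible Labs Inc. move:
- R0 → Novax plays Hold (best of -5, 0); Labs Inc. gets 9.
- R1 → Novax plays Invest (best of 1, -4); Labs Inc. gets -2.
- R2 → Novax plays Hold (best of -5, 8); Labs Inc. gets 3.
- R3 → Novax plays Hold (best of -2, 7); Labs Inc. gets -3.
Labs Inc.'s induced payoffs are 9, -2, 3, -3, so Labs Inc. commits to R0. Subgame-perfect outcome: (R0, Hold) with payoffs (9, 0).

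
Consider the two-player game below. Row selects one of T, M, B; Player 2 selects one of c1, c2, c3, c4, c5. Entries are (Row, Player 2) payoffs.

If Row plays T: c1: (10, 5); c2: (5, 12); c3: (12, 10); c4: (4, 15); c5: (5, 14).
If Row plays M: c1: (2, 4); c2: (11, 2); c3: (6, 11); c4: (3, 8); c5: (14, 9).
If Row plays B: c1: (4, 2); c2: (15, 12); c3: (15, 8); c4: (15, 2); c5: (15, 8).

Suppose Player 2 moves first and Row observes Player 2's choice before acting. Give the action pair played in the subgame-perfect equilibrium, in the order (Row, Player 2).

(B, c2)

Backward induction with Player 2 moving first.
- c1: BR = T, leader payoff 5.
- c2: BR = B, leader payoff 12.
- c3: BR = B, leader payoff 8.
- c4: BR = B, leader payoff 2.
- c5: BR = B, leader payoff 8.
Maximizing over 5, 12, 8, 2, 8, Player 2 chooses c2. Subgame-perfect outcome: (B, c2) with payoffs (15, 12).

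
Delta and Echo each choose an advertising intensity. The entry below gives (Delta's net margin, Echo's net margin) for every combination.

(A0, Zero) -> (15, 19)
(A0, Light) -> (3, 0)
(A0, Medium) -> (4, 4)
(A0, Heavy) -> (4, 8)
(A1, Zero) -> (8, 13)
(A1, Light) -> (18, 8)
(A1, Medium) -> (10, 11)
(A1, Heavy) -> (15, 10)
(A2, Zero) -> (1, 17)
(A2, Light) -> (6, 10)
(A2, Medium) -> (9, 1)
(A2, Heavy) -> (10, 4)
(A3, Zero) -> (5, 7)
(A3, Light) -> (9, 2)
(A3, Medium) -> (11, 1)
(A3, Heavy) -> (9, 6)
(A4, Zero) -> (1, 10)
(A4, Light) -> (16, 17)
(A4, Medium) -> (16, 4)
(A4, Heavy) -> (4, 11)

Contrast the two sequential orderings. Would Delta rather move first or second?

first

If Delta leads: Echo's best replies are A0→Zero, A1→Zero, A2→Zero, A3→Zero, A4→Light; Delta's induced payoffs 15, 8, 1, 5, 16; outcome (A4, Light), payoffs (16, 17).
If Echo leads: Delta's best replies are Zero→A0, Light→A1, Medium→A4, Heavy→A1; Echo's induced payoffs 19, 8, 4, 10; outcome (A0, Zero), payoffs (15, 19).
Delta gets 16 moving first and 15 moving second, so Delta prefers to move first.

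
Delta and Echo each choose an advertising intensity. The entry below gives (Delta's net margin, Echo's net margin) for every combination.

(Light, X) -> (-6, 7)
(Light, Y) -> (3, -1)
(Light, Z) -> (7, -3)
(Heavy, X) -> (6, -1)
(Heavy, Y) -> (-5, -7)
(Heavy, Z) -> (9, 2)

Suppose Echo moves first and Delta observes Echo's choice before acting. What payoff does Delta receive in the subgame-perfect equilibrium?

9

Delta best-responds to each possible Echo move:
- X: Delta compares -6, 6 and picks Heavy; Echo would get -1.
- Y: Delta compares 3, -5 and picks Light; Echo would get -1.
- Z: Delta compares 7, 9 and picks Heavy; Echo would get 2.
Echo's induced payoffs are -1, -1, 2, so Echo commits to Z. Subgame-perfect outcome: (Heavy, Z) with payoffs (9, 2).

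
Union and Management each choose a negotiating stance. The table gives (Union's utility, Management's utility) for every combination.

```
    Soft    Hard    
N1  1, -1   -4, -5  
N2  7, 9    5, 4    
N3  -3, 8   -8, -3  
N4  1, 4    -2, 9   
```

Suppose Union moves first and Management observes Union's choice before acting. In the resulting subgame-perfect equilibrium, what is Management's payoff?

9

Backward induction with Union moving first.
- N1: BR = Soft, leader payoff 1.
- N2: BR = Soft, leader payoff 7.
- N3: BR = Soft, leader payoff -3.
- N4: BR = Hard, leader payoff -2.
Union's induced payoffs are 1, 7, -3, -2, so Union commits to N2. Subgame-perfect outcome: (N2, Soft) with payoffs (7, 9).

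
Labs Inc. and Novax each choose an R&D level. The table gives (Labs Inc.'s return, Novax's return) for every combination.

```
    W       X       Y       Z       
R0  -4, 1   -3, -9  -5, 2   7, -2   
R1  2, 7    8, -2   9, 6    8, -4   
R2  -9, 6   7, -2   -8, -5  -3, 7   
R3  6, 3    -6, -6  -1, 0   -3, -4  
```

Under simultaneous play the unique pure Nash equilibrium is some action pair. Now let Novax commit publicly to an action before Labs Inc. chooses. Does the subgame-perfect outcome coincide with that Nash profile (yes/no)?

Backward induction with Novax moving first.
- W → Labs Inc. plays R3 (best of -4, 2, -9, 6); Novax gets 3.
- X → Labs Inc. plays R1 (best of -3, 8, 7, -6); Novax gets -2.
- Y → Labs Inc. plays R1 (best of -5, 9, -8, -1); Novax gets 6.
- Z → Labs Inc. plays R1 (best of 7, 8, -3, -3); Novax gets -4.
Maximizing over 3, -2, 6, -4, Novax chooses Y. Subgame-perfect outcome: (R1, Y) with payoffs (9, 6).
Now find the simultaneous Nash equilibrium.
Labs Inc.'s best replies: W→R3; X→R1; Y→R1; Z→R1.
Novax's best replies: R0→Y; R1→W; R2→Z; R3→W.
Only (R3, W) has each player best-responding; Nash payoffs (6, 3).
Sequential outcome (R1, Y) differs from the Nash profile (R3, W).

no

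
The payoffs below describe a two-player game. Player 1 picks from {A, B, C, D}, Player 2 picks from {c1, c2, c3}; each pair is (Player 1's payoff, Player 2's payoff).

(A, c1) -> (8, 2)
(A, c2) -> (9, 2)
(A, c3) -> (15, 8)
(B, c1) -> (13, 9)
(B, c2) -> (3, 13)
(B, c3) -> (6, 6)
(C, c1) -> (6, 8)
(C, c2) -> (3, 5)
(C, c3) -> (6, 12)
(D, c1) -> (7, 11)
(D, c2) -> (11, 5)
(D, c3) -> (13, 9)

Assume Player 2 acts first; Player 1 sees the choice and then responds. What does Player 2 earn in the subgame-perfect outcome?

9

Backward induction with Player 2 moving first.
- c1: Player 1 compares 8, 13, 6, 7 and picks B; Player 2 would get 9.
- c2: Player 1 compares 9, 3, 3, 11 and picks D; Player 2 would get 5.
- c3: Player 1 compares 15, 6, 6, 13 and picks A; Player 2 would get 8.
Player 2's induced payoffs are 9, 5, 8, so Player 2 commits to c1. Subgame-perfect outcome: (B, c1) with payoffs (13, 9).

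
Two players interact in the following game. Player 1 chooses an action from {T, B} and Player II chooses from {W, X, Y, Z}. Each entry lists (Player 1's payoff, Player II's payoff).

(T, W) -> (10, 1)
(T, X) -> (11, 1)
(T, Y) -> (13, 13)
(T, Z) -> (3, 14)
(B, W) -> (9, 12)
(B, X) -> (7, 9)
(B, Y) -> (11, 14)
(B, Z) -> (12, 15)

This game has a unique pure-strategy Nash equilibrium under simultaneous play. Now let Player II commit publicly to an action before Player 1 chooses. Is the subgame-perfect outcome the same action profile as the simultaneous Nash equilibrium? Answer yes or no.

Player 1 best-responds to each possible Player II move:
- W: Player 1 compares 10, 9 and picks T; Player II would get 1.
- X: Player 1 compares 11, 7 and picks T; Player II would get 1.
- Y: Player 1 compares 13, 11 and picks T; Player II would get 13.
- Z: Player 1 compares 3, 12 and picks B; Player II would get 15.
Maximizing over 1, 1, 13, 15, Player II chooses Z. Subgame-perfect outcome: (B, Z) with payoffs (12, 15).
For the simultaneous game, intersect best replies.
Player 1's best replies: W→T; X→T; Y→T; Z→B.
Player II's best replies: T→Z; B→Z.
Only (B, Z) has each player best-responding; Nash payoffs (12, 15).
Sequential outcome (B, Z) coincides with the Nash profile (B, Z).

yes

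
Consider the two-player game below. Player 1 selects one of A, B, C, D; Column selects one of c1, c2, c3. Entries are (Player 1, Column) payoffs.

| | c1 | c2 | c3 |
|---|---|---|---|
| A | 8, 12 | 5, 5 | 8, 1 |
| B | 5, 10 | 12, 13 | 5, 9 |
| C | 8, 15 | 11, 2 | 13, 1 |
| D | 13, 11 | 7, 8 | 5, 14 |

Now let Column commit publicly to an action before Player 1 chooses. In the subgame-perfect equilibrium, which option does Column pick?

c2

Solve by backward induction (Column leads).
- c1: Player 1 compares 8, 5, 8, 13 and picks D; Column would get 11.
- c2: Player 1 compares 5, 12, 11, 7 and picks B; Column would get 13.
- c3: Player 1 compares 8, 5, 13, 5 and picks C; Column would get 1.
Column's induced payoffs are 11, 13, 1, so Column commits to c2. Subgame-perfect outcome: (B, c2) with payoffs (12, 13).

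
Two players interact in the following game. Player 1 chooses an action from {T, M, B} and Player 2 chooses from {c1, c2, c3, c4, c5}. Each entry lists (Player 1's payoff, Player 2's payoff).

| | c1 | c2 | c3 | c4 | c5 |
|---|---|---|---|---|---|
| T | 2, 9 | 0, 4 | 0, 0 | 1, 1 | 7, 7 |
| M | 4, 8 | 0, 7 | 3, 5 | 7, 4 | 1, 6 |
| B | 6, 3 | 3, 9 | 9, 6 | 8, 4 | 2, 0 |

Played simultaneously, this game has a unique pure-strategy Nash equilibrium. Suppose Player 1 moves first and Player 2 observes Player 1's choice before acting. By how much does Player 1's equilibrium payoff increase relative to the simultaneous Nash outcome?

Backward induction with Player 1 moving first.
- T: BR = c1, leader payoff 2.
- M: BR = c1, leader payoff 4.
- B: BR = c2, leader payoff 3.
Maximizing over 2, 4, 3, Player 1 chooses M. Subgame-perfect outcome: (M, c1) with payoffs (4, 8).
Under simultaneous play:
Player 1's best replies: c1→B; c2→B; c3→B; c4→B; c5→T.
Player 2's best replies: T→c1; M→c1; B→c2.
Only (B, c2) has each player best-responding; Nash payoffs (3, 9).
Player 1's commitment gain: 4 − 3 = 1.

1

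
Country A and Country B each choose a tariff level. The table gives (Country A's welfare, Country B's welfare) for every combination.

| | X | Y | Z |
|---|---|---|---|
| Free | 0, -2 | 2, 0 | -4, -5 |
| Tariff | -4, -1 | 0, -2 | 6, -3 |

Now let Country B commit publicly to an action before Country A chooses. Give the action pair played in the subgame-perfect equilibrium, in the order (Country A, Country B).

(Free, Y)

Solve by backward induction (Country B leads).
- X: BR = Free, leader payoff -2.
- Y: BR = Free, leader payoff 0.
- Z: BR = Tariff, leader payoff -3.
Among -2, 0, -3, the best is 0 at Y. Subgame-perfect outcome: (Free, Y) with payoffs (2, 0).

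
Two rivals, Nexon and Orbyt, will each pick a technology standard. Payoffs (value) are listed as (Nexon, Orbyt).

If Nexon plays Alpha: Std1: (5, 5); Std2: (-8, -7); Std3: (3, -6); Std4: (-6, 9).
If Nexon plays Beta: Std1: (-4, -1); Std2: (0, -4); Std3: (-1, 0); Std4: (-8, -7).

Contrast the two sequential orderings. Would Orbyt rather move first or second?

first

If Nexon leads: Orbyt's best replies are Alpha→Std4, Beta→Std3; Nexon's induced payoffs -6, -1; outcome (Beta, Std3), payoffs (-1, 0).
If Orbyt leads: Nexon's best replies are Std1→Alpha, Std2→Beta, Std3→Alpha, Std4→Alpha; Orbyt's induced payoffs 5, -4, -6, 9; outcome (Alpha, Std4), payoffs (-6, 9).
Orbyt gets 9 moving first and 0 moving second, so Orbyt prefers to move first.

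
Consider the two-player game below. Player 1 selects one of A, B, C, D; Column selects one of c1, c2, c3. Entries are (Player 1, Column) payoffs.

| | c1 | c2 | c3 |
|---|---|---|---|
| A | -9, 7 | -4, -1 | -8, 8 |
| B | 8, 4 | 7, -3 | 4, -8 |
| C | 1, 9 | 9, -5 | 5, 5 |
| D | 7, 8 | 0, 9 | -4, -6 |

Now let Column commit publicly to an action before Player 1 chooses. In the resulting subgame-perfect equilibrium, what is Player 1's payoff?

Work backward from Player 1's decision.
- c1: BR = B, leader payoff 4.
- c2: BR = C, leader payoff -5.
- c3: BR = C, leader payoff 5.
Among 4, -5, 5, the best is 5 at c3. Subgame-perfect outcome: (C, c3) with payoffs (5, 5).

5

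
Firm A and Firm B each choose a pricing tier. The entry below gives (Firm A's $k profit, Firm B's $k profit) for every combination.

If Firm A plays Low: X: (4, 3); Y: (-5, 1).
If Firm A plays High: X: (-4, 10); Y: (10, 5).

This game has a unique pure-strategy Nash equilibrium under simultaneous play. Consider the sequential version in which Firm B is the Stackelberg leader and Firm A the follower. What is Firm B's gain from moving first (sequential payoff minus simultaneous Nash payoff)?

2

Solve by backward induction (Firm B leads).
- X → Firm A plays Low (best of 4, -4); Firm B gets 3.
- Y → Firm A plays High (best of -5, 10); Firm B gets 5.
Among 3, 5, the best is 5 at Y. Subgame-perfect outcome: (High, Y) with payoffs (10, 5).
Now find the simultaneous Nash equilibrium.
Firm A's best replies: X→Low; Y→High.
Firm B's best replies: Low→X; High→X.
Only (Low, X) has each player best-responding; Nash payoffs (4, 3).
Firm B's commitment gain: 5 − 3 = 2.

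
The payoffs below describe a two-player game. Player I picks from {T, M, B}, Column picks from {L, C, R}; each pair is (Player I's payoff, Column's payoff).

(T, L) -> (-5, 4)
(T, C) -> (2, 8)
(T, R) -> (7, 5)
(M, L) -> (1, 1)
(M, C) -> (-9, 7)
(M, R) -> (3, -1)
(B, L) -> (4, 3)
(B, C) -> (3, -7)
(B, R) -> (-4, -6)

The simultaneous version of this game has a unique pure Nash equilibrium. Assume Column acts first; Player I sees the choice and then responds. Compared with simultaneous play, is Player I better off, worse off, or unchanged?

Backward induction with Column moving first.
- L → Player I plays B (best of -5, 1, 4); Column gets 3.
- C → Player I plays B (best of 2, -9, 3); Column gets -7.
- R → Player I plays T (best of 7, 3, -4); Column gets 5.
Among 3, -7, 5, the best is 5 at R. Subgame-perfect outcome: (T, R) with payoffs (7, 5).
Now find the simultaneous Nash equilibrium.
Player I's best replies: L→B; C→B; R→T.
Column's best replies: T→C; M→C; B→L.
Only (B, L) has each player best-responding; Nash payoffs (4, 3).
Player I earns 7 sequentially versus 4 at the Nash outcome: better off.

better off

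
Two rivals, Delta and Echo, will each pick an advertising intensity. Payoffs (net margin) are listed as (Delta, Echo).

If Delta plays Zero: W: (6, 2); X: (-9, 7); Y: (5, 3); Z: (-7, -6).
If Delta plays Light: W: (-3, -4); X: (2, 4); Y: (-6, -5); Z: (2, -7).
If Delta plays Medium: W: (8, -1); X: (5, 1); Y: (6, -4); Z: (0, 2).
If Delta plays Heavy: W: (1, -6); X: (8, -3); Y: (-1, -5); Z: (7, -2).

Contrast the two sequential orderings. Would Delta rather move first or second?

If Delta leads: Echo's best replies are Zero→X, Light→X, Medium→Z, Heavy→Z; Delta's induced payoffs -9, 2, 0, 7; outcome (Heavy, Z), payoffs (7, -2).
If Echo leads: Delta's best replies are W→Medium, X→Heavy, Y→Medium, Z→Heavy; Echo's induced payoffs -1, -3, -4, -2; outcome (Medium, W), payoffs (8, -1).
Delta gets 7 moving first and 8 moving second, so Delta prefers to move second.

second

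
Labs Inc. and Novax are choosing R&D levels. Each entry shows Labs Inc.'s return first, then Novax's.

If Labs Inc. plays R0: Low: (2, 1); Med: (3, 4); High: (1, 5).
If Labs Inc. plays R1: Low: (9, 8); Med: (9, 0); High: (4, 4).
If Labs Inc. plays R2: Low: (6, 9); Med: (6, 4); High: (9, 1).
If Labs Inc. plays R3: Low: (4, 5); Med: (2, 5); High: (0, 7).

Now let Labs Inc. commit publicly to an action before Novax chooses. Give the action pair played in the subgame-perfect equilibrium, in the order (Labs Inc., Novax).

(R1, Low)

Backward induction with Labs Inc. moving first.
- R0 → Novax plays High (best of 1, 4, 5); Labs Inc. gets 1.
- R1 → Novax plays Low (best of 8, 0, 4); Labs Inc. gets 9.
- R2 → Novax plays Low (best of 9, 4, 1); Labs Inc. gets 6.
- R3 → Novax plays High (best of 5, 5, 7); Labs Inc. gets 0.
Maximizing over 1, 9, 6, 0, Labs Inc. chooses R1. Subgame-perfect outcome: (R1, Low) with payoffs (9, 8).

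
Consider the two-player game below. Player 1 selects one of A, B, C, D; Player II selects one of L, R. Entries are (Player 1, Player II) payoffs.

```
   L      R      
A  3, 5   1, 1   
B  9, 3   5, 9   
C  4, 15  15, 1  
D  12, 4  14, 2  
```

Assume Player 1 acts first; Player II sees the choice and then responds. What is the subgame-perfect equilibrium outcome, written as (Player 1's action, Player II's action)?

Solve by backward induction (Player 1 leads).
- A → Player II plays L (best of 5, 1); Player 1 gets 3.
- B → Player II plays R (best of 3, 9); Player 1 gets 5.
- C → Player II plays L (best of 15, 1); Player 1 gets 4.
- D → Player II plays L (best of 4, 2); Player 1 gets 12.
Among 3, 5, 4, 12, the best is 12 at D. Subgame-perfect outcome: (D, L) with payoffs (12, 4).

(D, L)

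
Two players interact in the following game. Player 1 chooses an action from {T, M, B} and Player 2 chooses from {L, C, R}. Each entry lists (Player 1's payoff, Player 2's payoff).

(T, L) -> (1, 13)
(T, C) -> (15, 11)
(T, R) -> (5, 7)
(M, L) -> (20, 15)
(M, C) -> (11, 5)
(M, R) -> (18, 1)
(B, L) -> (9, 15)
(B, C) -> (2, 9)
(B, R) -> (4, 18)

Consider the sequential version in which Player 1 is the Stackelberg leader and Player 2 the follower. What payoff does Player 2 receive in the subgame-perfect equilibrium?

Backward induction with Player 1 moving first.
- T: Player 2 compares 13, 11, 7 and picks L; Player 1 would get 1.
- M: Player 2 compares 15, 5, 1 and picks L; Player 1 would get 20.
- B: Player 2 compares 15, 9, 18 and picks R; Player 1 would get 4.
Among 1, 20, 4, the best is 20 at M. Subgame-perfect outcome: (M, L) with payoffs (20, 15).

15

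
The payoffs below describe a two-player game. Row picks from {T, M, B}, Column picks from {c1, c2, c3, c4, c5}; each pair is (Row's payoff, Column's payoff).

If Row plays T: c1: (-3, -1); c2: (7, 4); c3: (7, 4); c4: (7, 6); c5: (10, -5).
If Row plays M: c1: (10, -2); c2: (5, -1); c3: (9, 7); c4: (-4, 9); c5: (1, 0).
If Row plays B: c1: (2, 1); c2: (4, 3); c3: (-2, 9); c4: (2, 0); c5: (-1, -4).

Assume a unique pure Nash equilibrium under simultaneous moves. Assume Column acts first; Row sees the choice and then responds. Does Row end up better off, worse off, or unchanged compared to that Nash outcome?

Row best-responds to each possible Column move:
- c1 → Row plays M (best of -3, 10, 2); Column gets -2.
- c2 → Row plays T (best of 7, 5, 4); Column gets 4.
- c3 → Row plays M (best of 7, 9, -2); Column gets 7.
- c4 → Row plays T (best of 7, -4, 2); Column gets 6.
- c5 → Row plays T (best of 10, 1, -1); Column gets -5.
Among -2, 4, 7, 6, -5, the best is 7 at c3. Subgame-perfect outcome: (M, c3) with payoffs (9, 7).
Now find the simultaneous Nash equilibrium.
Row's best replies: c1→M; c2→T; c3→M; c4→T; c5→T.
Column's best replies: T→c4; M→c4; B→c3.
The unique mutual best reply is (T, c4), giving (7, 6).
Row earns 9 sequentially versus 7 at the Nash outcome: better off.

better off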